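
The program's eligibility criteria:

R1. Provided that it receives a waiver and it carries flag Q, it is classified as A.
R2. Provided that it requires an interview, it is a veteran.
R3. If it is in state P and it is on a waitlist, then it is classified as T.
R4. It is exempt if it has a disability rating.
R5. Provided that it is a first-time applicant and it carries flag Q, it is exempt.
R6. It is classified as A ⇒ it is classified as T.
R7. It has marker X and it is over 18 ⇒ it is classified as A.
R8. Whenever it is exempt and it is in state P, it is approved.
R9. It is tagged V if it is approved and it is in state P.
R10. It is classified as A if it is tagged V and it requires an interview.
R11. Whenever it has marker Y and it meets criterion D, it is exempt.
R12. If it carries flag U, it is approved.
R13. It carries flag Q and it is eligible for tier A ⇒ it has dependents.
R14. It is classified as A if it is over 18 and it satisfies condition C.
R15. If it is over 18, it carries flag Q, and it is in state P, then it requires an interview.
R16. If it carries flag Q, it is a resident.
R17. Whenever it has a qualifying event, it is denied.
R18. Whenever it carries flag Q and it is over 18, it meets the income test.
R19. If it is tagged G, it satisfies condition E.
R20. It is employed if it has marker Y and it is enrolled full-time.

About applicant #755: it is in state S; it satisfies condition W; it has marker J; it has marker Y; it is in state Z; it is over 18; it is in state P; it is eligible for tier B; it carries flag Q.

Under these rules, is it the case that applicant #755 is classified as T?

Forward chaining from the given facts derives: requires an interview, is a resident, meets the income test, is a veteran.
Rules concluding "it is classified as T": R3 needs "it is on a waitlist"; R6 needs "it is classified as A" — none of these are established.

No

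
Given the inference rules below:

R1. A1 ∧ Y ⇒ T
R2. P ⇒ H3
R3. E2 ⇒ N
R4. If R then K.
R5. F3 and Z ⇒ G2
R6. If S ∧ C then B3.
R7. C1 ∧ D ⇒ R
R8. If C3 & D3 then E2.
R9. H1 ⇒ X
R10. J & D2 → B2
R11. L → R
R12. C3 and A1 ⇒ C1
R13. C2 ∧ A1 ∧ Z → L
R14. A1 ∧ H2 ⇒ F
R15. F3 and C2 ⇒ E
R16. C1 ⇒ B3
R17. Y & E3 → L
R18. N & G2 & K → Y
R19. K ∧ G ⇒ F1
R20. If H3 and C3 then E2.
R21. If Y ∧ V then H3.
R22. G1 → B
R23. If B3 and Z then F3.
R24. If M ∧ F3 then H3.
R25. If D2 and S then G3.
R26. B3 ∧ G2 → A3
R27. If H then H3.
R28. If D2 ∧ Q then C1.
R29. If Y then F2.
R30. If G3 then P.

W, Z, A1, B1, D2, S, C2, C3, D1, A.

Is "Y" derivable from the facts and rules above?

C1  (by R12: C3, A1)
L  (by R13: C2, A1, Z)
B3  (by R16: C1)
F3  (by R23: B3, Z)
G3  (by R25: D2, S)
P  (by R30: G3)
H3  (by R2: P)
G2  (by R5: F3, Z)
R  (by R11: L)
E2  (by R20: H3, C3)
N  (by R3: E2)
K  (by R4: R)
Y  (by R18: N, G2, K)

Yes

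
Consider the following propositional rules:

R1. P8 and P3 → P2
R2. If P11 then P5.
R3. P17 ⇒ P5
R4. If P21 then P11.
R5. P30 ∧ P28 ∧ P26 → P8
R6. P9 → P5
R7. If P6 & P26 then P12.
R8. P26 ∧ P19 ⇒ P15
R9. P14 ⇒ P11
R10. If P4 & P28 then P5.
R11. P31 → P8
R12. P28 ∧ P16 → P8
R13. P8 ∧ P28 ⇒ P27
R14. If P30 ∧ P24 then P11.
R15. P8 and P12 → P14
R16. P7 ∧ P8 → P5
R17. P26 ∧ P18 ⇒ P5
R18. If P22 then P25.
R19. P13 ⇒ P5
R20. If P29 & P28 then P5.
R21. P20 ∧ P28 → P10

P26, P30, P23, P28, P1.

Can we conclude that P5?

No

Forward chaining from the given facts derives: P8, P27.
Rules concluding P5: R2 needs P11; R3 needs P17; R6 needs P9; R10 needs P4; R16 needs P7; R17 needs P18; R19 needs P13; R20 needs P29 — none of these are established.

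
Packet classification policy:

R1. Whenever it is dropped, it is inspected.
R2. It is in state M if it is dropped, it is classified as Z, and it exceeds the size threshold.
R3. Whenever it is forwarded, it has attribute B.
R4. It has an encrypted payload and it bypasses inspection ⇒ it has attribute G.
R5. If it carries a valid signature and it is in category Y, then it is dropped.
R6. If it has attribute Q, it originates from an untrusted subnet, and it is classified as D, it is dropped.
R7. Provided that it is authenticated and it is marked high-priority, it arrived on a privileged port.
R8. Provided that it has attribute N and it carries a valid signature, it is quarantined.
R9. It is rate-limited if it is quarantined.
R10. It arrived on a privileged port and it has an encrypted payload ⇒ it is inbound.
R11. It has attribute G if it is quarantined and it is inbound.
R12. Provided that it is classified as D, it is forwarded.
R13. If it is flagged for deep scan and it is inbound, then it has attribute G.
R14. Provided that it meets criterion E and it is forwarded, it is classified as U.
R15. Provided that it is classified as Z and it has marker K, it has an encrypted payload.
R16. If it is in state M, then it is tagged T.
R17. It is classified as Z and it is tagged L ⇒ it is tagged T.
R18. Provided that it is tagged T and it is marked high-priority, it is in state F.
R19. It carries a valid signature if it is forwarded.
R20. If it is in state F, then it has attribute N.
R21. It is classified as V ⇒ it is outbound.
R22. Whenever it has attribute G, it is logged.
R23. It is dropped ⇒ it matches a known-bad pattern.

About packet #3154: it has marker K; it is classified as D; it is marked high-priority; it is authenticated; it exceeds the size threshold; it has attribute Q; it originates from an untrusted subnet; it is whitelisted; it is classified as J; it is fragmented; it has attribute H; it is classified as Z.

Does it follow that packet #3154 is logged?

Yes

By R6 (it has attribute Q, it originates from an untrusted subnet, it is classified as D): it is dropped.
By R7 (it is authenticated, it is marked high-priority): it arrived on a privileged port.
By R12 (it is classified as D): it is forwarded.
By R15 (it is classified as Z, it has marker K): it has an encrypted payload.
By R19 (it is forwarded): it carries a valid signature.
By R2 (it is dropped, it is classified as Z, it exceeds the size threshold): it is in state M.
By R10 (it arrived on a privileged port, it has an encrypted payload): it is inbound.
By R16 (it is in state M): it is tagged T.
By R18 (it is tagged T, it is marked high-priority): it is in state F.
By R20 (it is in state F): it has attribute N.
By R8 (it has attribute N, it carries a valid signature): it is quarantined.
By R11 (it is quarantined, it is inbound): it has attribute G.
By R22 (it has attribute G): it is logged.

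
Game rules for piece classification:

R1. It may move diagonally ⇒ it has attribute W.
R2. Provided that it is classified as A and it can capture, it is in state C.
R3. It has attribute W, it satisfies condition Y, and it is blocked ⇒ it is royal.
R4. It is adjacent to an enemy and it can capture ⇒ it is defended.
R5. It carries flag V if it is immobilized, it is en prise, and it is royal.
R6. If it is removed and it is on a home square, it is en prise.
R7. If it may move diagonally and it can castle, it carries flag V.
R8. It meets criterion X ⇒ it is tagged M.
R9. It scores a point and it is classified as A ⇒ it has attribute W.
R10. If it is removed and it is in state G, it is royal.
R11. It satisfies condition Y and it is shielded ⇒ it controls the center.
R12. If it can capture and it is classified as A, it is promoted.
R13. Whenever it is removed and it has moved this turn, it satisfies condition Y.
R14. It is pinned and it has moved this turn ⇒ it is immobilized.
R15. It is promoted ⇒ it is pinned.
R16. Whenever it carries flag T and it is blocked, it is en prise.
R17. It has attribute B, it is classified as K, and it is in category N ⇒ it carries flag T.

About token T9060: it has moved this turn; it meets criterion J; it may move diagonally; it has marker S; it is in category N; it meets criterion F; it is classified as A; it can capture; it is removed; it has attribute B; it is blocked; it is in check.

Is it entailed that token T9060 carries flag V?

Forward chaining from the given facts derives: has attribute W, is in state C, is promoted, satisfies condition Y, is pinned, is royal, is immobilized.
Rules concluding "it carries flag V": R5 needs "it is en prise"; R7 needs "it can castle" — none of these are established.

No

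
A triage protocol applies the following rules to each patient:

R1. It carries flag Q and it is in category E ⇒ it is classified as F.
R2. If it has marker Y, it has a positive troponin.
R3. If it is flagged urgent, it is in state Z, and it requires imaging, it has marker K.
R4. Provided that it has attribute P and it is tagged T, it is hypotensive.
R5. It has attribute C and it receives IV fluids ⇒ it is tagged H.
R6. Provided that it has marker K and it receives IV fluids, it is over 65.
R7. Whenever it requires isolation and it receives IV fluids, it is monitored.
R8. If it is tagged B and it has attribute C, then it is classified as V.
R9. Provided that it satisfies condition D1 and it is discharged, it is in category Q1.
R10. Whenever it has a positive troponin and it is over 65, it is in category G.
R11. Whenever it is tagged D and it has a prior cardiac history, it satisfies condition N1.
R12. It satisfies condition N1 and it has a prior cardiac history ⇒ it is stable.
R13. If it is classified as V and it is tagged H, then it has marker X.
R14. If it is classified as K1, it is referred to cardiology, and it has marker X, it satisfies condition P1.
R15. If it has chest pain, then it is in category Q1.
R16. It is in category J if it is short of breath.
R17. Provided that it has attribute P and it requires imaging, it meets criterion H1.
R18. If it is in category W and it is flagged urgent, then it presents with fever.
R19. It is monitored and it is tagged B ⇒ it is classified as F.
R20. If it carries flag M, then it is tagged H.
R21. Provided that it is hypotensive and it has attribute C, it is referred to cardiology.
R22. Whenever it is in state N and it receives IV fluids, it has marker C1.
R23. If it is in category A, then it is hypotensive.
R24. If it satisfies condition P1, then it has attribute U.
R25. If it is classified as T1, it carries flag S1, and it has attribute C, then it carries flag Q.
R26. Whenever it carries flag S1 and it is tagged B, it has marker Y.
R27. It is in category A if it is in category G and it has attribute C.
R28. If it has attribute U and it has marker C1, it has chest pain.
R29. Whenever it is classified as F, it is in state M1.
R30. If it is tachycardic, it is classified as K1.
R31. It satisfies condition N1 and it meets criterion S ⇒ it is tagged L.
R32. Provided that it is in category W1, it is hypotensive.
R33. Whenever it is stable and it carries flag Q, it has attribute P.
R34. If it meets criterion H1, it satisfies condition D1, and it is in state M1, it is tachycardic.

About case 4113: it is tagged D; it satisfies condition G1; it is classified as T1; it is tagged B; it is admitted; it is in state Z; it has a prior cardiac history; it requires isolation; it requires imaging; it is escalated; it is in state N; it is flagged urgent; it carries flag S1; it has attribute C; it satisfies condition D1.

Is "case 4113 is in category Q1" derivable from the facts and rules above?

No

Forward chaining from the given facts derives: has marker K, is classified as V, satisfies condition N1, is stable, carries flag Q, has marker Y, has attribute P, has a positive troponin, meets criterion H1.
Rules concluding "it is in category Q1": R9 needs "it is discharged"; R15 needs "it has chest pain" — none of these are established.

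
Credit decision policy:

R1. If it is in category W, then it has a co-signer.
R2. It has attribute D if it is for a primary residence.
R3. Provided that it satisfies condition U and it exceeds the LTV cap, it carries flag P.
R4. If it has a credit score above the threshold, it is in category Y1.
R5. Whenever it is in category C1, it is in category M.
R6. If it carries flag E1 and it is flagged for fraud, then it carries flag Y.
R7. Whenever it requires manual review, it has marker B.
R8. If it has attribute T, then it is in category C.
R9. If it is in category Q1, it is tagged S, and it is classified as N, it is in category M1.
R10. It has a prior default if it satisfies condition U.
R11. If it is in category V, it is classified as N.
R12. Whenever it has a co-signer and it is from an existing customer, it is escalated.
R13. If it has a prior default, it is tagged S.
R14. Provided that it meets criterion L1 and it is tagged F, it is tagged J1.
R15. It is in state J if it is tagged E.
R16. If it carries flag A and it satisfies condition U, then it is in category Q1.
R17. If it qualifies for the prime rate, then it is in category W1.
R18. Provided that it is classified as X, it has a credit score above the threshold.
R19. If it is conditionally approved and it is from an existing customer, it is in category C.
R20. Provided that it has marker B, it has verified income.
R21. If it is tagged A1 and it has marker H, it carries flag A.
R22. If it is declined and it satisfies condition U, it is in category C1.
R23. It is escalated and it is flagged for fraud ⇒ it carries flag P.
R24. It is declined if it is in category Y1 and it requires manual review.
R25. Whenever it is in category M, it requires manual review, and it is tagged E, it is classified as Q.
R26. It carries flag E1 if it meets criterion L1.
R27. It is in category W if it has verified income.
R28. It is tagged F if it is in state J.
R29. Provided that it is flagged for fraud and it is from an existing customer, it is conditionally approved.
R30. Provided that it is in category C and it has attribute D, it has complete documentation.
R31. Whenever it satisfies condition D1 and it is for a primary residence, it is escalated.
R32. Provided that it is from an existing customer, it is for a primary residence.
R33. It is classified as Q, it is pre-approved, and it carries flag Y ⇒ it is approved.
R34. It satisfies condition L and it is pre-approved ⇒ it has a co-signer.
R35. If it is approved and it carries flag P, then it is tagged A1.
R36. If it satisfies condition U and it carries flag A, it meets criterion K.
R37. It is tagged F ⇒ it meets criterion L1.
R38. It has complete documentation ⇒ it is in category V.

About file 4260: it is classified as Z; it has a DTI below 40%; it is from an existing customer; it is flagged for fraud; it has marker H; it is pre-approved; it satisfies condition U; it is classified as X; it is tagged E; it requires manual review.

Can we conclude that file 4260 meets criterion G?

No

Forward chaining from the given facts derives: has marker B, has a prior default, is tagged S, is in state J, has a credit score above the threshold, has verified income, is in category W, is tagged F, is conditionally approved, is for a primary residence, meets criterion L1, has a co-signer, has attribute D, is in category Y1, is escalated, is tagged J1, is in category C, carries flag P, is declined, carries flag E1, has complete documentation, is in category V, carries flag Y, is classified as N, is in category C1, is in category M, is classified as Q, is approved, is tagged A1, carries flag A, meets criterion K, is in category Q1, is in category M1.
No rule has "it meets criterion G" as its conclusion, and it is not among the given facts.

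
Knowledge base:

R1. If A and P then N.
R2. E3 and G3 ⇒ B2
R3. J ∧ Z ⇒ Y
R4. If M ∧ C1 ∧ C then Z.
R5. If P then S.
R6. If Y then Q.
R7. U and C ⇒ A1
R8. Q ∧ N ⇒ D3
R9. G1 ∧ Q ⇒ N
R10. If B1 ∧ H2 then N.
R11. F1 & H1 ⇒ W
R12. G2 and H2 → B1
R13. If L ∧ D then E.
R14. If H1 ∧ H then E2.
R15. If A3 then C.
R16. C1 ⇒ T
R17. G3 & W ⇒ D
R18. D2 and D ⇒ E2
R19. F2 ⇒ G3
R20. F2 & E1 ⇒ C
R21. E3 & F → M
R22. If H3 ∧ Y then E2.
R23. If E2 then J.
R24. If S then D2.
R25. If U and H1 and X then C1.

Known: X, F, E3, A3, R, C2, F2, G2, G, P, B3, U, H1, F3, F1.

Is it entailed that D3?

Forward chaining from the given facts derives: S, W, C, G3, M, D2, C1, B2, Z, A1, T, D, E2, J, Y, Q.
The only rule concluding D3 is R8, which needs N; that is never established.

No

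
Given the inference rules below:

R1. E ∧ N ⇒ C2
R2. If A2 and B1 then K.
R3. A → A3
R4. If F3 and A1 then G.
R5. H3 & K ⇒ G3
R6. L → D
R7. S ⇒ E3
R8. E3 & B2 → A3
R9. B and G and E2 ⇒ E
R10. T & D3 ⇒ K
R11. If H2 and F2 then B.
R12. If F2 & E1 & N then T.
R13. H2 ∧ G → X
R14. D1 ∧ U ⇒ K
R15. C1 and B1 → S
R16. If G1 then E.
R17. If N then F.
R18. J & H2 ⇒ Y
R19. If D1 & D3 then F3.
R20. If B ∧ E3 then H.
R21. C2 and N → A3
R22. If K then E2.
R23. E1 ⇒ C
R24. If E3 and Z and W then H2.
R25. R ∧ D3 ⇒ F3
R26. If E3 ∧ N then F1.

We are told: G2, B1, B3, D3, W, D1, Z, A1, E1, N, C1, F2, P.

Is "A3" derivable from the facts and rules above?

T  (by R12: F2, E1, N)
S  (by R15: C1, B1)
F3  (by R19: D1, D3)
G  (by R4: F3, A1)
E3  (by R7: S)
K  (by R10: T, D3)
E2  (by R22: K)
H2  (by R24: E3, Z, W)
B  (by R11: H2, F2)
E  (by R9: B, G, E2)
C2  (by R1: E, N)
A3  (by R21: C2, N)

Yes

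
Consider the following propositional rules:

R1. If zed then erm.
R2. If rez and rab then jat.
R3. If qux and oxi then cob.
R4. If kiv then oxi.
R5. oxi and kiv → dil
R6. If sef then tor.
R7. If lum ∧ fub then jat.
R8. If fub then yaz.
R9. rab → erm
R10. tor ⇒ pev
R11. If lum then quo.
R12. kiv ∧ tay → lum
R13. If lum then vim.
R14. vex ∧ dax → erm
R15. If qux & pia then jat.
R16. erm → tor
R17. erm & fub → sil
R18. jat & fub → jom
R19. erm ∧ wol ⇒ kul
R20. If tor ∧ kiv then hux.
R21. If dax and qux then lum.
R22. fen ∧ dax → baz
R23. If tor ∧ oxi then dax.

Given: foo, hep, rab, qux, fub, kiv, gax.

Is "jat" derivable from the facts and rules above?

Yes

oxi  (by R4: kiv)
erm  (by R9: rab)
tor  (by R16: erm)
dax  (by R23: tor, oxi)
lum  (by R21: dax, qux)
jat  (by R7: lum, fub)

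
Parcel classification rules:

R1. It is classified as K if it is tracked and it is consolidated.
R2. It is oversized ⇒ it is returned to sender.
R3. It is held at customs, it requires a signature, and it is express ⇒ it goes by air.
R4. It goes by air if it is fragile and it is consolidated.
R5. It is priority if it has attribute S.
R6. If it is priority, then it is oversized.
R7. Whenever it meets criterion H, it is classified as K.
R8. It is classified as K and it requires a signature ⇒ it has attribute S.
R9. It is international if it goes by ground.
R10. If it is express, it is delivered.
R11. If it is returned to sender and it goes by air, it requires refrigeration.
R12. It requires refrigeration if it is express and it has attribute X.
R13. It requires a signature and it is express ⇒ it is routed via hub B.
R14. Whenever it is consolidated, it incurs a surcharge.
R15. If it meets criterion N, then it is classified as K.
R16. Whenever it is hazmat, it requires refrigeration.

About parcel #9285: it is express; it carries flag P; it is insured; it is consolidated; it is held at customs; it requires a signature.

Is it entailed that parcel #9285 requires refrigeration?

Forward chaining from the given facts derives: goes by air, is delivered, is routed via hub B, incurs a surcharge.
Rules concluding "it requires refrigeration": R11 needs "it is returned to sender"; R12 needs "it has attribute X"; R16 needs "it is hazmat" — none of these are established.

No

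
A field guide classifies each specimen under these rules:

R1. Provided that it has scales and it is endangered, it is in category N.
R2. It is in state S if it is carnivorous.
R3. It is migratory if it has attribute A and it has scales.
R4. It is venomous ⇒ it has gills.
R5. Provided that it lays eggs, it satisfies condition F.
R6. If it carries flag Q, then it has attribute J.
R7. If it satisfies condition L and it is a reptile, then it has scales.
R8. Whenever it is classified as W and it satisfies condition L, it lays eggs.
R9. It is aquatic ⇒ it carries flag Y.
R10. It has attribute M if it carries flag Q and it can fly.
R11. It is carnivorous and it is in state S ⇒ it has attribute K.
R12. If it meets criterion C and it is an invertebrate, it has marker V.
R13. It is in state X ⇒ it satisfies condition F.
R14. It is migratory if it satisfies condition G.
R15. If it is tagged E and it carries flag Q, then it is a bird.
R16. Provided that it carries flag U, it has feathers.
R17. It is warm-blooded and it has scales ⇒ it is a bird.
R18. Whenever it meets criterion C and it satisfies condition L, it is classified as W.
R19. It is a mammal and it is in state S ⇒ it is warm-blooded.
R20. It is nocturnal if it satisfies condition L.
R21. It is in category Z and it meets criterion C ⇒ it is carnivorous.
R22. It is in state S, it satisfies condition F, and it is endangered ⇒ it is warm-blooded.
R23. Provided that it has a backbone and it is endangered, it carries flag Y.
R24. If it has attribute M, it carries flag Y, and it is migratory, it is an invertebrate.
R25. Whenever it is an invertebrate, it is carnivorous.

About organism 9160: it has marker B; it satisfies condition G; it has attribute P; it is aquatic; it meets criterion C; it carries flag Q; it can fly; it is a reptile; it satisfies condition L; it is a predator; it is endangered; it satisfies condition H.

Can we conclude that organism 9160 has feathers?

Forward chaining from the given facts derives: has attribute J, has scales, carries flag Y, has attribute M, is migratory, is classified as W, is nocturnal, is an invertebrate, is carnivorous, is in category N, is in state S, lays eggs, has attribute K, has marker V, satisfies condition F, is warm-blooded, is a bird.
The only rule concluding "it has feathers" is R16, which needs "it carries flag U"; that is never established.

No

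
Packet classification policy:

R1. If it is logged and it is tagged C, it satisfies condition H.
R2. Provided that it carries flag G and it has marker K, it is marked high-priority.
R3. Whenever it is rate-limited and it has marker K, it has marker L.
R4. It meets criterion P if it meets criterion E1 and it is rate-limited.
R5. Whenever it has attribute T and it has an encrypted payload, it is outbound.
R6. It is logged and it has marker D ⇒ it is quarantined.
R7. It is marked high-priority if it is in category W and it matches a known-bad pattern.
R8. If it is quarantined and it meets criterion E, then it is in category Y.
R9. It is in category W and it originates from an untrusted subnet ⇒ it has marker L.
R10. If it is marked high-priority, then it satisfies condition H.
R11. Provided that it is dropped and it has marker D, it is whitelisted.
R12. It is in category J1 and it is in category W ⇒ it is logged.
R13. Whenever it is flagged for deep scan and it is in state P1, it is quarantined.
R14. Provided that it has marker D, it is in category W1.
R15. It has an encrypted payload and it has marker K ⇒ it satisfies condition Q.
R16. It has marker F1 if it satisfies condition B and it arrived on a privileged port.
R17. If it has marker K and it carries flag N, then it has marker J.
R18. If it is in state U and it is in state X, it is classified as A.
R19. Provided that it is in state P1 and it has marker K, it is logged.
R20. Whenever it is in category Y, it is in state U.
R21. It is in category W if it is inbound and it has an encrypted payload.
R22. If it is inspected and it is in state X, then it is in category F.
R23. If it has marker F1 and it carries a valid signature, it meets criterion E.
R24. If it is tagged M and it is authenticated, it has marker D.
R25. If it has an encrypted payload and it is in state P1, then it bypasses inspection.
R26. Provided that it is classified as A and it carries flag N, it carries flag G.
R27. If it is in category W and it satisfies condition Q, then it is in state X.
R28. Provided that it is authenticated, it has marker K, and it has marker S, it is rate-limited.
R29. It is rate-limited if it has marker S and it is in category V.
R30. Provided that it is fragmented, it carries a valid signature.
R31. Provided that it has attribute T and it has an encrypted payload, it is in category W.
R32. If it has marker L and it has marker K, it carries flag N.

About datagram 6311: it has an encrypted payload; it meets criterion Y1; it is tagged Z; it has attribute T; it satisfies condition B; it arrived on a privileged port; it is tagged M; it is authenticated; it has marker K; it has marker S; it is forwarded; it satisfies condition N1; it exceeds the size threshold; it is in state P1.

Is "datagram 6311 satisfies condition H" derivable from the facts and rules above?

No

Forward chaining from the given facts derives: is outbound, satisfies condition Q, has marker F1, is logged, has marker D, bypasses inspection, is rate-limited, is in category W, has marker L, is quarantined, is in category W1, is in state X, carries flag N, has marker J.
Rules concluding "it satisfies condition H": R1 needs "it is tagged C"; R10 needs "it is marked high-priority" — none of these are established.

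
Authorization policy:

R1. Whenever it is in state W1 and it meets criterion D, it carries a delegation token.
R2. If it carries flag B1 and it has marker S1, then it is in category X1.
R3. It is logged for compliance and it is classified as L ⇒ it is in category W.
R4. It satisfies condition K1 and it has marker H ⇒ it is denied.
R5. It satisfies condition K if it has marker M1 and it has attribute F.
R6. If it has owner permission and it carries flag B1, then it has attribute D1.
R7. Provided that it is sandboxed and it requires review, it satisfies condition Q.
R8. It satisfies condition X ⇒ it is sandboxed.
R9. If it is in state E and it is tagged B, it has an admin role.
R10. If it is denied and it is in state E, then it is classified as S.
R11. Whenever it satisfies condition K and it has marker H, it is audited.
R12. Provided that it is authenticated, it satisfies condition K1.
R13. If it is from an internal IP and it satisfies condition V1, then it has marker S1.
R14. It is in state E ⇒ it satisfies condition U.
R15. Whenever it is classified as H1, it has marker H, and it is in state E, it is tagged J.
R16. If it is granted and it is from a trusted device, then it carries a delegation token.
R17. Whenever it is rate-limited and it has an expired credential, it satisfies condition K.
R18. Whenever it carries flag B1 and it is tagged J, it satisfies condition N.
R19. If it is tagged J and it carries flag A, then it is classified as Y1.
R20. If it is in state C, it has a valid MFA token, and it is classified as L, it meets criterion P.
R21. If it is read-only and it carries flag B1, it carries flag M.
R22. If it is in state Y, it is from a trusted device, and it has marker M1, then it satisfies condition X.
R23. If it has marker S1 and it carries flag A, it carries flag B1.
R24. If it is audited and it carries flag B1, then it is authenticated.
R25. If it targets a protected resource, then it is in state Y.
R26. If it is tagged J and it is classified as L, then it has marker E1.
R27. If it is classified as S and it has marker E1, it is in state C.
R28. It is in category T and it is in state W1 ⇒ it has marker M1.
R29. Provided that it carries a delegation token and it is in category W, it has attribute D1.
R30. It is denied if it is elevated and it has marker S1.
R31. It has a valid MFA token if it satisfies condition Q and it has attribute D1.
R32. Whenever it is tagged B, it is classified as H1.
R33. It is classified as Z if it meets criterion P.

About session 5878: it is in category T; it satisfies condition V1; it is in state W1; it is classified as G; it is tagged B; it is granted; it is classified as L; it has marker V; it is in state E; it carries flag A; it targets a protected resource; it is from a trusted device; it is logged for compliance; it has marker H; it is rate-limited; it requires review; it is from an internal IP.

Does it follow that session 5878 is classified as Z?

Forward chaining from the given facts derives: is in category W, has an admin role, has marker S1, satisfies condition U, carries a delegation token, carries flag B1, is in state Y, has marker M1, has attribute D1, is classified as H1, is in category X1, is tagged J, satisfies condition N, is classified as Y1, satisfies condition X, has marker E1, is sandboxed, satisfies condition Q, has a valid MFA token.
The only rule concluding "it is classified as Z" is R33, which needs "it meets criterion P"; that is never established.

No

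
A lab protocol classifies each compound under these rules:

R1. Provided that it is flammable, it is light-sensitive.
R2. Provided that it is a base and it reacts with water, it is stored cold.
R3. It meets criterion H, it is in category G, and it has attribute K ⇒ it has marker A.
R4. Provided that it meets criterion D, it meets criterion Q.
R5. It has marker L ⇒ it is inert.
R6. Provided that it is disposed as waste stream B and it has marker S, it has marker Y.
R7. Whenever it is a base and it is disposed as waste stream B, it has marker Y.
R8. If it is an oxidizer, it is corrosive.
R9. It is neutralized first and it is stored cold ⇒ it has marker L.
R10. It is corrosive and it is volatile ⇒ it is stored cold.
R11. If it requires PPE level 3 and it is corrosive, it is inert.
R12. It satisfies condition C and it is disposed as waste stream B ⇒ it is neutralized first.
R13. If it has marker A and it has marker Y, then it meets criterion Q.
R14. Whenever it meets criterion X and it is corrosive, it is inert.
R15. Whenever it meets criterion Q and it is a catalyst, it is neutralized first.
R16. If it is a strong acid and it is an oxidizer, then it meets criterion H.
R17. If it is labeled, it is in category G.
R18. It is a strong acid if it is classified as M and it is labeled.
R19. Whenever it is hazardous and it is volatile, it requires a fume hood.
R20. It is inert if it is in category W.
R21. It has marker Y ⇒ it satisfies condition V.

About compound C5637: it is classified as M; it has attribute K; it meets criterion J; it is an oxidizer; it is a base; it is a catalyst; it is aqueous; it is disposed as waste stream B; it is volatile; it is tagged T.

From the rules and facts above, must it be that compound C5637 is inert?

Forward chaining from the given facts derives: has marker Y, is corrosive, is stored cold, satisfies condition V.
Rules concluding "it is inert": R5 needs "it has marker L"; R11 needs "it requires PPE level 3"; R14 needs "it meets criterion X"; R20 needs "it is in category W" — none of these are established.

No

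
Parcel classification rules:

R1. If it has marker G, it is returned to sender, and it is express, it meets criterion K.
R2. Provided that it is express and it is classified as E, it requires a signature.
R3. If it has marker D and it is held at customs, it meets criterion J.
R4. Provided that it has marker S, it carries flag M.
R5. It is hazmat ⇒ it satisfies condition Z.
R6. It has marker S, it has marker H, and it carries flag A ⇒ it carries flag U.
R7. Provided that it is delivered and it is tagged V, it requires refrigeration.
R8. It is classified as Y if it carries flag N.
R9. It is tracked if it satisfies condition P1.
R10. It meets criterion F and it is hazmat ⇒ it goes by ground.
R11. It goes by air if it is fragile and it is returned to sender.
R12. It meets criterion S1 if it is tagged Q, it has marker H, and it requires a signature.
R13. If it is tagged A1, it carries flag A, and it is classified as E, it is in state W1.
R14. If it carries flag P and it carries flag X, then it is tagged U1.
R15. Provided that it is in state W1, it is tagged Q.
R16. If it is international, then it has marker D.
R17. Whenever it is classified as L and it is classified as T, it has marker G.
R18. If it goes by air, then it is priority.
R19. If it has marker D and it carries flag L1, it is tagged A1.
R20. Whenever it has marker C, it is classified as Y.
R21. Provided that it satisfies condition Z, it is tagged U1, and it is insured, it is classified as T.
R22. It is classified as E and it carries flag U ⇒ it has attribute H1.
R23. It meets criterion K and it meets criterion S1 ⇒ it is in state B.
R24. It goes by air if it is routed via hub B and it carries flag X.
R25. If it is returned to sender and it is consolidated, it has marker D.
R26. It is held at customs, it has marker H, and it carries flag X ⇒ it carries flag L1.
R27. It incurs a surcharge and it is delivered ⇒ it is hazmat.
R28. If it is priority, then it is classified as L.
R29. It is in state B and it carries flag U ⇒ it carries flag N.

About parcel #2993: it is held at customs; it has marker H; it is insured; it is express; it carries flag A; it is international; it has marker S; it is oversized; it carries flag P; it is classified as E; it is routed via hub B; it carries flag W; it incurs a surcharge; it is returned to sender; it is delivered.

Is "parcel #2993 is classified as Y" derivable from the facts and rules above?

No

Forward chaining from the given facts derives: requires a signature, carries flag M, carries flag U, has marker D, has attribute H1, is hazmat, meets criterion J, satisfies condition Z.
Rules concluding "it is classified as Y": R8 needs "it carries flag N"; R20 needs "it has marker C" — none of these are established.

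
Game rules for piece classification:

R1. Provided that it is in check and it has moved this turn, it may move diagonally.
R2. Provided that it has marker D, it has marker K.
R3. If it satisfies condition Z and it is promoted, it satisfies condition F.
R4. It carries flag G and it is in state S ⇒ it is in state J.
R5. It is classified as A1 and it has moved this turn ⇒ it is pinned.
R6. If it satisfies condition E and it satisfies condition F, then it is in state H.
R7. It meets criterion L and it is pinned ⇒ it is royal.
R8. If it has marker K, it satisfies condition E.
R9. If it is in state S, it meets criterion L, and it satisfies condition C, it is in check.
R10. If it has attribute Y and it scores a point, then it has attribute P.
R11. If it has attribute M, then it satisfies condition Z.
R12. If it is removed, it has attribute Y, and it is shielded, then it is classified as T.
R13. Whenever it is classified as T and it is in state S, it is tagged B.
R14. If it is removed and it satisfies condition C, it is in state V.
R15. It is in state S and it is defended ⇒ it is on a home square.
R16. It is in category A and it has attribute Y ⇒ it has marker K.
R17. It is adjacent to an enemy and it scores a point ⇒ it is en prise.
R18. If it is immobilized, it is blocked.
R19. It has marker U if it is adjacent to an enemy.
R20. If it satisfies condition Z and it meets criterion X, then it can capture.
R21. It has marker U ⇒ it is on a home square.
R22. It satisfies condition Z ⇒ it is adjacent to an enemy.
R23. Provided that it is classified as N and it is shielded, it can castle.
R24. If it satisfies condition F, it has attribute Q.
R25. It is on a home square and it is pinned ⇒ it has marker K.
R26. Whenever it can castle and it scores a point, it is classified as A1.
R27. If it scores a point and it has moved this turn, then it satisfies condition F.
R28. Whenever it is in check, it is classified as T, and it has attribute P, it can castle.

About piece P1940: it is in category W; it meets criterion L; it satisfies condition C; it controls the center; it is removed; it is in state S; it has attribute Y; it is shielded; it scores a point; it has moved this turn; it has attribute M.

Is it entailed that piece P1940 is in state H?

By R9 (it is in state S, it meets criterion L, it satisfies condition C): it is in check.
By R10 (it has attribute Y, it scores a point): it has attribute P.
By R11 (it has attribute M): it satisfies condition Z.
By R12 (it is removed, it has attribute Y, it is shielded): it is classified as T.
By R22 (it satisfies condition Z): it is adjacent to an enemy.
By R27 (it scores a point, it has moved this turn): it satisfies condition F.
By R28 (it is in check, it is classified as T, it has attribute P): it can castle.
By R19 (it is adjacent to an enemy): it has marker U.
By R21 (it has marker U): it is on a home square.
By R26 (it can castle, it scores a point): it is classified as A1.
By R5 (it is classified as A1, it has moved this turn): it is pinned.
By R25 (it is on a home square, it is pinned): it has marker K.
By R8 (it has marker K): it satisfies condition E.
By R6 (it satisfies condition E, it satisfies condition F): it is in state H.

Yes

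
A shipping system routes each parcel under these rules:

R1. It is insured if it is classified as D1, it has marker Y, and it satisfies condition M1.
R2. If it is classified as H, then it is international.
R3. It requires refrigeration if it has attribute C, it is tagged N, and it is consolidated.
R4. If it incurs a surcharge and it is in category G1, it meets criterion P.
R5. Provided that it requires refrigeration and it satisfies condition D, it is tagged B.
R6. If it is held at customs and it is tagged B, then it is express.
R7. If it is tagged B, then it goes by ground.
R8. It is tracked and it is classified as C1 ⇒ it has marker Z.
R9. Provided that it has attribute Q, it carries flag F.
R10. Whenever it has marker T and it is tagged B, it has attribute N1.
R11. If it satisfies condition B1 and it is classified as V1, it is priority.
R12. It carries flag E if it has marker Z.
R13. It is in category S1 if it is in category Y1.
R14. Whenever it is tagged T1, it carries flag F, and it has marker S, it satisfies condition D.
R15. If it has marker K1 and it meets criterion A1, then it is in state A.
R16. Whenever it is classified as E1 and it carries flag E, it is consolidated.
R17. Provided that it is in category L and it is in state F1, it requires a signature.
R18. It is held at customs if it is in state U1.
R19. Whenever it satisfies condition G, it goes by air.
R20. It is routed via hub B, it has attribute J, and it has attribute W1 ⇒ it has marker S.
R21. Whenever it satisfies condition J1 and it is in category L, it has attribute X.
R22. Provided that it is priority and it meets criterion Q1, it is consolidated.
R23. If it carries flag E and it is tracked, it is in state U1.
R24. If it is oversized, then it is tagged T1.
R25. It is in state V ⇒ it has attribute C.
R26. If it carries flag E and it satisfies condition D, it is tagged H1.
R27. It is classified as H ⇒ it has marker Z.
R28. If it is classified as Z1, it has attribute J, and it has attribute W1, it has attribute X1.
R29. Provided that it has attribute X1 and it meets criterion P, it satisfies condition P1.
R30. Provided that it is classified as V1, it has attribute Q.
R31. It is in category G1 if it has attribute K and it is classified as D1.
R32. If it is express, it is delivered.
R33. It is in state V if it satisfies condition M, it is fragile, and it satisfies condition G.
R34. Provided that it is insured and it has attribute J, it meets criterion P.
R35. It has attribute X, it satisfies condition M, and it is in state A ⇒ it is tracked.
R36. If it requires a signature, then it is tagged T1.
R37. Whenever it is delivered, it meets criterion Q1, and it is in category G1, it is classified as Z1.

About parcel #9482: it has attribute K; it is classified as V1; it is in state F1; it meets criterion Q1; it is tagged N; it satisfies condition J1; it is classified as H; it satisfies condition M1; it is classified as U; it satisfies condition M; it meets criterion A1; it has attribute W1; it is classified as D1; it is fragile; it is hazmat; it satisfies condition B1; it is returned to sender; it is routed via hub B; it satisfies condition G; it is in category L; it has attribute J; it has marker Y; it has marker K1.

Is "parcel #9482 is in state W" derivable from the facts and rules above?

Forward chaining from the given facts derives: is insured, is international, is priority, is in state A, requires a signature, goes by air, has marker S, has attribute X, is consolidated, has marker Z, has attribute Q, is in category G1, is in state V, meets criterion P, is tracked, is tagged T1, carries flag F, carries flag E, satisfies condition D, is in state U1, has attribute C, is tagged H1, requires refrigeration, is tagged B, goes by ground, is held at customs, is express, is delivered, is classified as Z1, has attribute X1, satisfies condition P1.
No rule has "it is in state W" as its conclusion, and it is not among the given facts.

No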